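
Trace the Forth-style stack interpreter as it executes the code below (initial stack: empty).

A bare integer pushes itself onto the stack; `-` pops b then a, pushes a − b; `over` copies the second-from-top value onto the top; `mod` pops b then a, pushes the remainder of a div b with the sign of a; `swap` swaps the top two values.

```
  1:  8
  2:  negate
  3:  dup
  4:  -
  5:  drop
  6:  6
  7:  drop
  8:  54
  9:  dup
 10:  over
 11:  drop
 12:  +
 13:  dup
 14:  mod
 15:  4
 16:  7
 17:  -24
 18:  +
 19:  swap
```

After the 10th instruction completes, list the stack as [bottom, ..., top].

[54, 54, 54]

8      -> [8]
negate -> [-8]
dup    -> [-8, -8]
-      -> [0]
drop   -> []
6      -> [6]
drop   -> []
54     -> [54]
dup    -> [54, 54]
over   -> [54, 54, 54]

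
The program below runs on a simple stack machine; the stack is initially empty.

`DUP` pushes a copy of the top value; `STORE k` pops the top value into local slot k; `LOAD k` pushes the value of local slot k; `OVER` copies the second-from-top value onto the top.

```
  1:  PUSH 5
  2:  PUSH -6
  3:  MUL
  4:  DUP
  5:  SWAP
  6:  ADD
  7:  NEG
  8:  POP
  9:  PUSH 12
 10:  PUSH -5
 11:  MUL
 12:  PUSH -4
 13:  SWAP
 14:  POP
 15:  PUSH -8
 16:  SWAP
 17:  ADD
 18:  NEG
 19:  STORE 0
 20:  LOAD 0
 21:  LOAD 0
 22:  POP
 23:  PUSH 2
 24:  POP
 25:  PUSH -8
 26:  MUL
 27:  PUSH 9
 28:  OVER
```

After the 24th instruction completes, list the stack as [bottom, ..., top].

[12]

PUSH 5  -> [5]
PUSH -6 -> [5, -6]
MUL     -> [-30]
DUP     -> [-30, -30]
SWAP    -> [-30, -30]
ADD     -> [-60]
NEG     -> [60]
POP     -> []
PUSH 12 -> [12]
PUSH -5 -> [12, -5]
MUL     -> [-60]
PUSH -4 -> [-60, -4]
SWAP    -> [-4, -60]
POP     -> [-4]
PUSH -8 -> [-4, -8]
SWAP    -> [-8, -4]
ADD     -> [-12]
NEG     -> [12]
STORE 0 -> []
LOAD 0  -> [12]
LOAD 0  -> [12, 12]
POP     -> [12]
PUSH 2  -> [12, 2]
POP     -> [12]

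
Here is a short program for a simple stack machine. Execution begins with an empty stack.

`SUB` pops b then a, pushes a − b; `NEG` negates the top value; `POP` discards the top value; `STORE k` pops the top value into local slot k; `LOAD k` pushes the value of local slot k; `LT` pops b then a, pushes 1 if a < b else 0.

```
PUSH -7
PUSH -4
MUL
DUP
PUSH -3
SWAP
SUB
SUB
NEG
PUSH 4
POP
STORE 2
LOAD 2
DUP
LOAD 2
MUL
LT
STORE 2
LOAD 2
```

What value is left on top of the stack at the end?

PUSH -7 : [-7]
PUSH -4 : [-7, -4]
MUL     : [28]
DUP     : [28, 28]
PUSH -3 : [28, 28, -3]
SWAP    : [28, -3, 28]
SUB     : [28, -31]
SUB     : [59]
NEG     : [-59]
PUSH 4  : [-59, 4]
POP     : [-59]
STORE 2 : []
LOAD 2  : [-59]
DUP     : [-59, -59]
LOAD 2  : [-59, -59, -59]
MUL     : [-59, 3481]
LT      : [1]
STORE 2 : []
LOAD 2  : [1]

1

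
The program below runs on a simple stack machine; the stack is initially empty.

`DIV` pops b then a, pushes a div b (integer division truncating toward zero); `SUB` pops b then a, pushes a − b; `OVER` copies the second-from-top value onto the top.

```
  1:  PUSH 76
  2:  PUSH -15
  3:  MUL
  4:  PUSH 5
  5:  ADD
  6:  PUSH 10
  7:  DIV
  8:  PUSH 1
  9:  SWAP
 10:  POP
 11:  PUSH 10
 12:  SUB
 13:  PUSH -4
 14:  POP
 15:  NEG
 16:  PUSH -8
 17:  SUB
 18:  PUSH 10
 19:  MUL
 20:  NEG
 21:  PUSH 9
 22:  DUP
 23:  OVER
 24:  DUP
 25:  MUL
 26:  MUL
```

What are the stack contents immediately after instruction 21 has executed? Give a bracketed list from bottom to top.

PUSH 76   76
PUSH -15  76 -15
MUL       -1140
PUSH 5    -1140 5
ADD       -1135
PUSH 10   -1135 10
DIV       -113
PUSH 1    -113 1
SWAP      1 -113
POP       1
PUSH 10   1 10
SUB       -9
PUSH -4   -9 -4
POP       -9
NEG       9
PUSH -8   9 -8
SUB       17
PUSH 10   17 10
MUL       170
NEG       -170
PUSH 9    -170 9

[-170, 9]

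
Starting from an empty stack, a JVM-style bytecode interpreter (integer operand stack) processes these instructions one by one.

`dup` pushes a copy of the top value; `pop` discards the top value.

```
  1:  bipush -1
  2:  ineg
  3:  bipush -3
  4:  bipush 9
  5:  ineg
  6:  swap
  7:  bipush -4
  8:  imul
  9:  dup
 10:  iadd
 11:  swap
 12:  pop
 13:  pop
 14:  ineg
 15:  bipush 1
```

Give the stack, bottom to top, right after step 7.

bipush -1 -> [-1]
ineg      -> [1]
bipush -3 -> [1, -3]
bipush 9  -> [1, -3, 9]
ineg      -> [1, -3, -9]
swap      -> [1, -9, -3]
bipush -4 -> [1, -9, -3, -4]

[1, -9, -3, -4]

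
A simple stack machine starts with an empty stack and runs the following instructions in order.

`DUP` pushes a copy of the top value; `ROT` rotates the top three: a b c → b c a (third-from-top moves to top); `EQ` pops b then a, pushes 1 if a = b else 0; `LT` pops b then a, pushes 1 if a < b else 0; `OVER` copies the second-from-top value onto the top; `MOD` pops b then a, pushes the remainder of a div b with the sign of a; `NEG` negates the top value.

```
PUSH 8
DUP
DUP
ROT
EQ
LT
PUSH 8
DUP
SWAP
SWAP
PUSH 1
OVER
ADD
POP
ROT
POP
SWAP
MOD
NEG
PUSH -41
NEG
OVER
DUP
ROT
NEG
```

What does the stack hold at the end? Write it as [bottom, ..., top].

[0, 0, 0, -41]

PUSH 8    [8]
DUP       [8, 8]
DUP       [8, 8, 8]
ROT       [8, 8, 8]
EQ        [8, 1]
LT        [0]
PUSH 8    [0, 8]
DUP       [0, 8, 8]
SWAP      [0, 8, 8]
SWAP      [0, 8, 8]
PUSH 1    [0, 8, 8, 1]
OVER      [0, 8, 8, 1, 8]
ADD       [0, 8, 8, 9]
POP       [0, 8, 8]
ROT       [8, 8, 0]
POP       [8, 8]
SWAP      [8, 8]
MOD       [0]
NEG       [0]
PUSH -41  [0, -41]
NEG       [0, 41]
OVER      [0, 41, 0]
DUP       [0, 41, 0, 0]
ROT       [0, 0, 0, 41]
NEG       [0, 0, 0, -41]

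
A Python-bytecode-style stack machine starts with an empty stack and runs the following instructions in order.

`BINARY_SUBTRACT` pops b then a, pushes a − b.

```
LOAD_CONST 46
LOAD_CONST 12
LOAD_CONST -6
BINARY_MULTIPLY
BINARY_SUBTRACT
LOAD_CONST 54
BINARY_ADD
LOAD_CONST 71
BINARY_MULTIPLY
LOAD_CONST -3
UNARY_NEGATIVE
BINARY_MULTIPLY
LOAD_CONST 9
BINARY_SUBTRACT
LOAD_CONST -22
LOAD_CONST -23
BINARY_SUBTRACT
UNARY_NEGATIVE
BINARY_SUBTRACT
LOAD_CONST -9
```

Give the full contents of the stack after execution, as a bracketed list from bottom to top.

LOAD_CONST 46   → [46]
LOAD_CONST 12   → [46, 12]
LOAD_CONST -6   → [46, 12, -6]
BINARY_MULTIPLY → [46, -72]
BINARY_SUBTRACT → [118]
LOAD_CONST 54   → [118, 54]
BINARY_ADD      → [172]
LOAD_CONST 71   → [172, 71]
BINARY_MULTIPLY → [12212]
LOAD_CONST -3   → [12212, -3]
UNARY_NEGATIVE  → [12212, 3]
BINARY_MULTIPLY → [36636]
LOAD_CONST 9    → [36636, 9]
BINARY_SUBTRACT → [36627]
LOAD_CONST -22  → [36627, -22]
LOAD_CONST -23  → [36627, -22, -23]
BINARY_SUBTRACT → [36627, 1]
UNARY_NEGATIVE  → [36627, -1]
BINARY_SUBTRACT → [36628]
LOAD_CONST -9   → [36628, -9]

[36628, -9]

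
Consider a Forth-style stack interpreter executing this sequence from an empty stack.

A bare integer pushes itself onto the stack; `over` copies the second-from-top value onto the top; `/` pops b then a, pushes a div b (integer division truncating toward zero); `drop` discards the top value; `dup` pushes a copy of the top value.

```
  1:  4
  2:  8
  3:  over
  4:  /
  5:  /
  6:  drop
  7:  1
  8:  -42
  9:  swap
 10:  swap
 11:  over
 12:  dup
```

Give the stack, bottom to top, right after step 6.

[]

4     [4]
8     [4, 8]
over  [4, 8, 4]
/     [4, 2]
/     [2]
drop  []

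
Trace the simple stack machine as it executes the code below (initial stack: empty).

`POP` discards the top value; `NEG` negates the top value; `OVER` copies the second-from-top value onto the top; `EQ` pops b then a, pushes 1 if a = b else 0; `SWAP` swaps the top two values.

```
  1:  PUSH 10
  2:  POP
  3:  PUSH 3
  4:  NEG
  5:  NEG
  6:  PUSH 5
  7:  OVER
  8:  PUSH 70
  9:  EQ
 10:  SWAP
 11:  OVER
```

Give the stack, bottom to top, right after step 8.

[3, 5, 3, 70]

PUSH 10  [10]
POP      []
PUSH 3   [3]
NEG      [-3]
NEG      [3]
PUSH 5   [3, 5]
OVER     [3, 5, 3]
PUSH 70  [3, 5, 3, 70]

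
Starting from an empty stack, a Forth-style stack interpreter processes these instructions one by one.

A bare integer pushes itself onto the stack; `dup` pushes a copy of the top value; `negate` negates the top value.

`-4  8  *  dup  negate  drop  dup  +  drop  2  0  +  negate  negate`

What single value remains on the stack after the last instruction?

2

-4     → -4
8      → -4 8
*      → -32
dup    → -32 -32
negate → -32 32
drop   → -32
dup    → -32 -32
+      → -64
drop   → (empty)
2      → 2
0      → 2 0
+      → 2
negate → -2
negate → 2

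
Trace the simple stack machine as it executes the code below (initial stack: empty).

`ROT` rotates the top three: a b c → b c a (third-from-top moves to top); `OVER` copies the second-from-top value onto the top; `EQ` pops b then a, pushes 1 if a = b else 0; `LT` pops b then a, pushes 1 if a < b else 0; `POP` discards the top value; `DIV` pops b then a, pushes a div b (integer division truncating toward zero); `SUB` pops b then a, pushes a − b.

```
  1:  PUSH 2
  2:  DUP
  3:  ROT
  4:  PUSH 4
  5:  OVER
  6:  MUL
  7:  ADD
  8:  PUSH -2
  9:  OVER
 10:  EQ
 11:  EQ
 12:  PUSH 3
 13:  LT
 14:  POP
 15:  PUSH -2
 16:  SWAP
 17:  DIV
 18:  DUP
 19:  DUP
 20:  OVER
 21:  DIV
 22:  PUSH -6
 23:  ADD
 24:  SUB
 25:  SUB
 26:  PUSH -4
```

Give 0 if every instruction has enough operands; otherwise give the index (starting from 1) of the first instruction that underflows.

3

PUSH 2  2
DUP     2 2
ROT  — needs 3 operands, stack has 2 → underflow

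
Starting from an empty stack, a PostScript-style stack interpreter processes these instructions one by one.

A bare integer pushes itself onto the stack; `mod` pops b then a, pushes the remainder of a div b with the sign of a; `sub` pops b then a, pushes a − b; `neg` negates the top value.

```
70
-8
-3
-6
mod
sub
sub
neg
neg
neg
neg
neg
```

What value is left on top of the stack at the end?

-75

70   70
-8   70 -8
-3   70 -8 -3
-6   70 -8 -3 -6
mod  70 -8 -3
sub  70 -5
sub  75
neg  -75
neg  75
neg  -75
neg  75
neg  -75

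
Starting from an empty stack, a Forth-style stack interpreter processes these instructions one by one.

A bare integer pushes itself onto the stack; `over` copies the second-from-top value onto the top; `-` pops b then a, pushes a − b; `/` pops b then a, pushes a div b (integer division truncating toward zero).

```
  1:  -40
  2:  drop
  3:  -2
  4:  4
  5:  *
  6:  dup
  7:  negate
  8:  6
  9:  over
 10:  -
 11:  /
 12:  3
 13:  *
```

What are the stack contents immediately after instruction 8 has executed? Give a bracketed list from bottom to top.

[-8, 8, 6]

-40    -> [-40]
drop   -> []
-2     -> [-2]
4      -> [-2, 4]
*      -> [-8]
dup    -> [-8, -8]
negate -> [-8, 8]
6      -> [-8, 8, 6]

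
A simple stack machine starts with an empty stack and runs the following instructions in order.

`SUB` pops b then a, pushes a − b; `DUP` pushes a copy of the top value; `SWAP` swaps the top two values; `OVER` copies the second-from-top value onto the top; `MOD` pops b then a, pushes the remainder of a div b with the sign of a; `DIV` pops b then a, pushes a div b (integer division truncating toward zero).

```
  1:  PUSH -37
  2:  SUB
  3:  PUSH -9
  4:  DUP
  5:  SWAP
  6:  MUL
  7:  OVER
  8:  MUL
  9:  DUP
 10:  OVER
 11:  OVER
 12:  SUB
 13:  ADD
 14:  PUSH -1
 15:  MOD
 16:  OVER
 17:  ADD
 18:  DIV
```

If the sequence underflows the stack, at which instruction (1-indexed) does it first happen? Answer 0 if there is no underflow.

PUSH -37 -> -37
SUB  — needs 2 operands, stack has 1 → underflow

2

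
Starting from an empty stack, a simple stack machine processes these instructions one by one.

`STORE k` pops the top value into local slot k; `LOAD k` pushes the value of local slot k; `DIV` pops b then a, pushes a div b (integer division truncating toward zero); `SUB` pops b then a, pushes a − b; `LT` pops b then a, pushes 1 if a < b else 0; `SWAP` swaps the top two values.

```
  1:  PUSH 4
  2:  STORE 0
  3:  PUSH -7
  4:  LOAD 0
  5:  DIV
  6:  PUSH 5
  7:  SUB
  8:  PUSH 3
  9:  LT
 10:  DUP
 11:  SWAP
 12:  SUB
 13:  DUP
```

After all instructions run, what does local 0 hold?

4

PUSH 4   4
STORE 0  (empty)
PUSH -7  -7
LOAD 0   -7 4
DIV      -1
PUSH 5   -1 5
SUB      -6
PUSH 3   -6 3
LT       1
DUP      1 1
SWAP     1 1
SUB      0
DUP      0 0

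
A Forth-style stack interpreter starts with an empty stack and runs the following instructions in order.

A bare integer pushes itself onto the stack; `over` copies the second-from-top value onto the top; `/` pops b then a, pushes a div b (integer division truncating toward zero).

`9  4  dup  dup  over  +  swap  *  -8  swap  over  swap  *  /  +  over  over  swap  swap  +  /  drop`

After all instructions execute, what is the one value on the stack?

9

9    -> [9]
4    -> [9, 4]
dup  -> [9, 4, 4]
dup  -> [9, 4, 4, 4]
over -> [9, 4, 4, 4, 4]
+    -> [9, 4, 4, 8]
swap -> [9, 4, 8, 4]
*    -> [9, 4, 32]
-8   -> [9, 4, 32, -8]
swap -> [9, 4, -8, 32]
over -> [9, 4, -8, 32, -8]
swap -> [9, 4, -8, -8, 32]
*    -> [9, 4, -8, -256]
/    -> [9, 4, 0]
+    -> [9, 4]
over -> [9, 4, 9]
over -> [9, 4, 9, 4]
swap -> [9, 4, 4, 9]
swap -> [9, 4, 9, 4]
+    -> [9, 4, 13]
/    -> [9, 0]
drop -> [9]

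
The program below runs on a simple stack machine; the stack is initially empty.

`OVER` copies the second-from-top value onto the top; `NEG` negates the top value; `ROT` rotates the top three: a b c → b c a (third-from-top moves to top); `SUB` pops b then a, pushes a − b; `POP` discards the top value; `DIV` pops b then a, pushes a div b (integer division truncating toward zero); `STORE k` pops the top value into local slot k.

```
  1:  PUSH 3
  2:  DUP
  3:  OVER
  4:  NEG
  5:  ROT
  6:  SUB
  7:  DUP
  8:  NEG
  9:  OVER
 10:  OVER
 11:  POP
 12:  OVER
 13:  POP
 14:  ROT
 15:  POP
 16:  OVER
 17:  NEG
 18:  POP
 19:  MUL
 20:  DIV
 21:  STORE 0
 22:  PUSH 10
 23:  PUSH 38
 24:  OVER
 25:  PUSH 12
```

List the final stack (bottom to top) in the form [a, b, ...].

PUSH 3   3
DUP      3 3
OVER     3 3 3
NEG      3 3 -3
ROT      3 -3 3
SUB      3 -6
DUP      3 -6 -6
NEG      3 -6 6
OVER     3 -6 6 -6
OVER     3 -6 6 -6 6
POP      3 -6 6 -6
OVER     3 -6 6 -6 6
POP      3 -6 6 -6
ROT      3 6 -6 -6
POP      3 6 -6
OVER     3 6 -6 6
NEG      3 6 -6 -6
POP      3 6 -6
MUL      3 -36
DIV      0
STORE 0  (empty)
PUSH 10  10
PUSH 38  10 38
OVER     10 38 10
PUSH 12  10 38 10 12

[10, 38, 10, 12]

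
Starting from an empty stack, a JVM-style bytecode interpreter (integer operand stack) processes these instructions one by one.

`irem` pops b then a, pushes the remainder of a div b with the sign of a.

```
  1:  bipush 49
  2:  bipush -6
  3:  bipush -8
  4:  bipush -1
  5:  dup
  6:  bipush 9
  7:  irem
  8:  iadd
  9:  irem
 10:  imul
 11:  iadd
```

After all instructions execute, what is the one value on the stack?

bipush 49 : [49]
bipush -6 : [49, -6]
bipush -8 : [49, -6, -8]
bipush -1 : [49, -6, -8, -1]
dup       : [49, -6, -8, -1, -1]
bipush 9  : [49, -6, -8, -1, -1, 9]
irem      : [49, -6, -8, -1, -1]
iadd      : [49, -6, -8, -2]
irem      : [49, -6, 0]
imul      : [49, 0]
iadd      : [49]

49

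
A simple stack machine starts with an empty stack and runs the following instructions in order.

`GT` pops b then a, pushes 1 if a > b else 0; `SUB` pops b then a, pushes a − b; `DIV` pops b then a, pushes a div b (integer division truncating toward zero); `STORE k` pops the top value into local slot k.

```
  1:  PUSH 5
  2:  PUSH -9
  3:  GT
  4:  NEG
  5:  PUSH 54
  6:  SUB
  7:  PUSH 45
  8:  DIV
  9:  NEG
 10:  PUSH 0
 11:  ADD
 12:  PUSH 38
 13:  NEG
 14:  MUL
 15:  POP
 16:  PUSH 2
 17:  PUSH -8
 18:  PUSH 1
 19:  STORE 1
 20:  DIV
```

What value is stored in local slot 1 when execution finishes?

1

PUSH 5   [5]
PUSH -9  [5, -9]
GT       [1]
NEG      [-1]
PUSH 54  [-1, 54]
SUB      [-55]
PUSH 45  [-55, 45]
DIV      [-1]
NEG      [1]
PUSH 0   [1, 0]
ADD      [1]
PUSH 38  [1, 38]
NEG      [1, -38]
MUL      [-38]
POP      []
PUSH 2   [2]
PUSH -8  [2, -8]
PUSH 1   [2, -8, 1]
STORE 1  [2, -8]
DIV      [0]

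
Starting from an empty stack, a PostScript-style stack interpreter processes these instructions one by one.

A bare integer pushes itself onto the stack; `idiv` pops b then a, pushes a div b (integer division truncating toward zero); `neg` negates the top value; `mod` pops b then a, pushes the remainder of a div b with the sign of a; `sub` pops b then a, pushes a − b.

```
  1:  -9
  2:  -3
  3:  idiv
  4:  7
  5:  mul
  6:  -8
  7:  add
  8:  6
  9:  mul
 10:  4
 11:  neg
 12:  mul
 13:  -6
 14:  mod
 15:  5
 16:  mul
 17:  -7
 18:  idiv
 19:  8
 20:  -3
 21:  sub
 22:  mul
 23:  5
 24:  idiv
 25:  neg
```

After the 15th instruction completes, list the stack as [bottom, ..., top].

[0, 5]

-9    [-9]
-3    [-9, -3]
idiv  [3]
7     [3, 7]
mul   [21]
-8    [21, -8]
add   [13]
6     [13, 6]
mul   [78]
4     [78, 4]
neg   [78, -4]
mul   [-312]
-6    [-312, -6]
mod   [0]
5     [0, 5]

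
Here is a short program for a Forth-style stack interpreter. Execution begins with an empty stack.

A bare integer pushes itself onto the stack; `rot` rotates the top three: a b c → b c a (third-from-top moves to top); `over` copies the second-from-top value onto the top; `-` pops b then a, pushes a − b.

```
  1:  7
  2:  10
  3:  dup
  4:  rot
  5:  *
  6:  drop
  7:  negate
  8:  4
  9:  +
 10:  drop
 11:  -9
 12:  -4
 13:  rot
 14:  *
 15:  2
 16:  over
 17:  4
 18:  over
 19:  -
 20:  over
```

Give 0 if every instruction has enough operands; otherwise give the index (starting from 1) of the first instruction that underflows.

13

7       [7]
10      [7, 10]
dup     [7, 10, 10]
rot     [10, 10, 7]
*       [10, 70]
drop    [10]
negate  [-10]
4       [-10, 4]
+       [-6]
drop    []
-9      [-9]
-4      [-9, -4]
rot  — needs 3 operands, stack has 2 → underflow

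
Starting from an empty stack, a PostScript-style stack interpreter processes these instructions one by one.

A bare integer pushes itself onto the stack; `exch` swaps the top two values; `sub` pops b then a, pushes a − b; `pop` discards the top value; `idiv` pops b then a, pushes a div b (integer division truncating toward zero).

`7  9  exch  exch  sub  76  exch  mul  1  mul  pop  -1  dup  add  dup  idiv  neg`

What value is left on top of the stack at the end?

7    -> [7]
9    -> [7, 9]
exch -> [9, 7]
exch -> [7, 9]
sub  -> [-2]
76   -> [-2, 76]
exch -> [76, -2]
mul  -> [-152]
1    -> [-152, 1]
mul  -> [-152]
pop  -> []
-1   -> [-1]
dup  -> [-1, -1]
add  -> [-2]
dup  -> [-2, -2]
idiv -> [1]
neg  -> [-1]

-1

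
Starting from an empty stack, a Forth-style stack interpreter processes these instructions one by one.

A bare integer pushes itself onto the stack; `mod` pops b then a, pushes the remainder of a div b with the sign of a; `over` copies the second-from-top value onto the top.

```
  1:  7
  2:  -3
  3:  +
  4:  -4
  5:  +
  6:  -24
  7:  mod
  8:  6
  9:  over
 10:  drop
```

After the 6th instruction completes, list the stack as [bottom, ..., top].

[0, -24]

7   -> 7
-3  -> 7 -3
+   -> 4
-4  -> 4 -4
+   -> 0
-24 -> 0 -24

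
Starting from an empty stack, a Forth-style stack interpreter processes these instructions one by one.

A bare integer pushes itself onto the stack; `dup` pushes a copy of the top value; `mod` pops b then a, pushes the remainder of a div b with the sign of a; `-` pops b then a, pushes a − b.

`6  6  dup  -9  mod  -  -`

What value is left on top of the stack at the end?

6

6    [6]
6    [6, 6]
dup  [6, 6, 6]
-9   [6, 6, 6, -9]
mod  [6, 6, 6]
-    [6, 0]
-    [6]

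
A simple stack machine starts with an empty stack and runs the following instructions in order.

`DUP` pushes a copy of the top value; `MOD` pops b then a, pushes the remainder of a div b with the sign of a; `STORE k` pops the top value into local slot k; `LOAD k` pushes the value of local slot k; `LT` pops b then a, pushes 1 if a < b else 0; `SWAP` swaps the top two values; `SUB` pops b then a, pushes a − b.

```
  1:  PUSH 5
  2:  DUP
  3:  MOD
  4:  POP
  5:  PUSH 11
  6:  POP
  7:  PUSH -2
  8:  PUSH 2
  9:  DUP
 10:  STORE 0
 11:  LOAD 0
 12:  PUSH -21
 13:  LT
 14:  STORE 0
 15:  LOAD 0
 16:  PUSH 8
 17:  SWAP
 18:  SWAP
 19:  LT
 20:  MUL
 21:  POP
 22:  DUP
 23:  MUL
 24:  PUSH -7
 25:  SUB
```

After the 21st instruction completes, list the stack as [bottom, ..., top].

PUSH 5   : 5
DUP      : 5 5
MOD      : 0
POP      : (empty)
PUSH 11  : 11
POP      : (empty)
PUSH -2  : -2
PUSH 2   : -2 2
DUP      : -2 2 2
STORE 0  : -2 2
LOAD 0   : -2 2 2
PUSH -21 : -2 2 2 -21
LT       : -2 2 0
STORE 0  : -2 2
LOAD 0   : -2 2 0
PUSH 8   : -2 2 0 8
SWAP     : -2 2 8 0
SWAP     : -2 2 0 8
LT       : -2 2 1
MUL      : -2 2
POP      : -2

[-2]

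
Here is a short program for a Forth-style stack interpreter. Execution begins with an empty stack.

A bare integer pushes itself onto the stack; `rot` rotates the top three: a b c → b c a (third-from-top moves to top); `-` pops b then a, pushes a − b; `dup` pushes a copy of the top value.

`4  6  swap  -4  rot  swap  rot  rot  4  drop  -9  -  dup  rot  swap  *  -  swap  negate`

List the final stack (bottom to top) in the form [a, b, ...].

[-45, 4]

4      -> 4
6      -> 4 6
swap   -> 6 4
-4     -> 6 4 -4
rot    -> 4 -4 6
swap   -> 4 6 -4
rot    -> 6 -4 4
rot    -> -4 4 6
4      -> -4 4 6 4
drop   -> -4 4 6
-9     -> -4 4 6 -9
-      -> -4 4 15
dup    -> -4 4 15 15
rot    -> -4 15 15 4
swap   -> -4 15 4 15
*      -> -4 15 60
-      -> -4 -45
swap   -> -45 -4
negate -> -45 4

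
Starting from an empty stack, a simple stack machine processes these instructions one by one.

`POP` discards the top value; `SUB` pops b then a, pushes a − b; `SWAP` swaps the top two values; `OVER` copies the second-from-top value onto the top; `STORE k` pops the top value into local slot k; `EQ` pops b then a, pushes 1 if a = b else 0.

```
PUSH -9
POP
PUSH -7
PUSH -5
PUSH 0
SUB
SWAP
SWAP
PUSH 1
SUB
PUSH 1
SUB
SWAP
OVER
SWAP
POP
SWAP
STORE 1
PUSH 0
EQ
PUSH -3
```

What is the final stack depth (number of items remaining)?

2

PUSH -9 -> -9
POP     -> (empty)
PUSH -7 -> -7
PUSH -5 -> -7 -5
PUSH 0  -> -7 -5 0
SUB     -> -7 -5
SWAP    -> -5 -7
SWAP    -> -7 -5
PUSH 1  -> -7 -5 1
SUB     -> -7 -6
PUSH 1  -> -7 -6 1
SUB     -> -7 -7
SWAP    -> -7 -7
OVER    -> -7 -7 -7
SWAP    -> -7 -7 -7
POP     -> -7 -7
SWAP    -> -7 -7
STORE 1 -> -7
PUSH 0  -> -7 0
EQ      -> 0
PUSH -3 -> 0 -3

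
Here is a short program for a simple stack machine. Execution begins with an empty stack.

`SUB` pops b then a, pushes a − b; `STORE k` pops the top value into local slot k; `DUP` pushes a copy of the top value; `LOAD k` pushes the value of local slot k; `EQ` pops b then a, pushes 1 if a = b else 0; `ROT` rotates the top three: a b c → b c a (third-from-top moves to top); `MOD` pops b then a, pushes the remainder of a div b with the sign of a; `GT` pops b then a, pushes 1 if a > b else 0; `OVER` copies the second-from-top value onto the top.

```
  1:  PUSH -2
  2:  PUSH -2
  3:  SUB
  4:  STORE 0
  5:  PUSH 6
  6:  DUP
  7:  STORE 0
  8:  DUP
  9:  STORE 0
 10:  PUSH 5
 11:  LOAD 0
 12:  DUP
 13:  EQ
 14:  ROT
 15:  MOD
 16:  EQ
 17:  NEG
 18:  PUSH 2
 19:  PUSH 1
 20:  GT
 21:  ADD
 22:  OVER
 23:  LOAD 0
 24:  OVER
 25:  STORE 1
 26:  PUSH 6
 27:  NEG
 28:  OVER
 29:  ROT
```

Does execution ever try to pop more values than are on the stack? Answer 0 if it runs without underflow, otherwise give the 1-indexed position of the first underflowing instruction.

PUSH -2  -2
PUSH -2  -2 -2
SUB      0
STORE 0  (empty)
PUSH 6   6
DUP      6 6
STORE 0  6
DUP      6 6
STORE 0  6
PUSH 5   6 5
LOAD 0   6 5 6
DUP      6 5 6 6
EQ       6 5 1
ROT      5 1 6
MOD      5 1
EQ       0
NEG      0
PUSH 2   0 2
PUSH 1   0 2 1
GT       0 1
ADD      1
OVER  — needs 2 operands, stack has 1 → underflow

22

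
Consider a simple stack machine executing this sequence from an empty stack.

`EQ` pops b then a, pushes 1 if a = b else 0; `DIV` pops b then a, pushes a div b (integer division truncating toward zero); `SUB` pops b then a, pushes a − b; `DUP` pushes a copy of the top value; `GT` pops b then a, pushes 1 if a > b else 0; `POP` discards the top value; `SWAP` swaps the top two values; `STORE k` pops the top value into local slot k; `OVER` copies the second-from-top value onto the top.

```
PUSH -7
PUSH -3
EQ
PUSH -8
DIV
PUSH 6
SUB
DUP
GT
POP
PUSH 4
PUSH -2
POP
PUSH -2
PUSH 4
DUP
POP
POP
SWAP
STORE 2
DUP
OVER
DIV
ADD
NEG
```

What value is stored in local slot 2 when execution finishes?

PUSH -7 : -7
PUSH -3 : -7 -3
EQ      : 0
PUSH -8 : 0 -8
DIV     : 0
PUSH 6  : 0 6
SUB     : -6
DUP     : -6 -6
GT      : 0
POP     : (empty)
PUSH 4  : 4
PUSH -2 : 4 -2
POP     : 4
PUSH -2 : 4 -2
PUSH 4  : 4 -2 4
DUP     : 4 -2 4 4
POP     : 4 -2 4
POP     : 4 -2
SWAP    : -2 4
STORE 2 : -2
DUP     : -2 -2
OVER    : -2 -2 -2
DIV     : -2 1
ADD     : -1
NEG     : 1

4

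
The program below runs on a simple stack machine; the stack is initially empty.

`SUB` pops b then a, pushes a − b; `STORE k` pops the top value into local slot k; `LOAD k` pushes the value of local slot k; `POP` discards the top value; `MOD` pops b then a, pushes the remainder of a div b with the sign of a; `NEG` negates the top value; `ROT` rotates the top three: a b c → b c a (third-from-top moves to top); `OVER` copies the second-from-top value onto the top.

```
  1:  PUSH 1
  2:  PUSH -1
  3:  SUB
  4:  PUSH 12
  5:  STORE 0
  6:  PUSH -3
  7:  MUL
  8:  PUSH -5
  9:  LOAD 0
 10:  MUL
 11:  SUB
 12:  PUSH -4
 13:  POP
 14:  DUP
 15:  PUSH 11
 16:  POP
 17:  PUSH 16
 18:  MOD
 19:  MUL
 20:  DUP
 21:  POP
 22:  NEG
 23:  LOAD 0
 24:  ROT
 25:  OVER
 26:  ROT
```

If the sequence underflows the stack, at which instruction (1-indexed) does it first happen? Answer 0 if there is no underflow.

PUSH 1  → 1
PUSH -1 → 1 -1
SUB     → 2
PUSH 12 → 2 12
STORE 0 → 2
PUSH -3 → 2 -3
MUL     → -6
PUSH -5 → -6 -5
LOAD 0  → -6 -5 12
MUL     → -6 -60
SUB     → 54
PUSH -4 → 54 -4
POP     → 54
DUP     → 54 54
PUSH 11 → 54 54 11
POP     → 54 54
PUSH 16 → 54 54 16
MOD     → 54 6
MUL     → 324
DUP     → 324 324
POP     → 324
NEG     → -324
LOAD 0  → -324 12
ROT  — needs 3 operands, stack has 2 → underflow

24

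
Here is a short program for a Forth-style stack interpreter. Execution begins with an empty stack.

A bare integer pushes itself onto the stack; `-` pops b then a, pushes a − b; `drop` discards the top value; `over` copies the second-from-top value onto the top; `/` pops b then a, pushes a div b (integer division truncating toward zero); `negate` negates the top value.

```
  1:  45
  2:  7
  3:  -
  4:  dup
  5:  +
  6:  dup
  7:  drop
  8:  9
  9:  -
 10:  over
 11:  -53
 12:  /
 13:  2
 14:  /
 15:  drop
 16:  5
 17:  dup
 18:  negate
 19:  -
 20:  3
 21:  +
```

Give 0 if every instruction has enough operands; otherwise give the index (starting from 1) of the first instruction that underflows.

45   → 45
7    → 45 7
-    → 38
dup  → 38 38
+    → 76
dup  → 76 76
drop → 76
9    → 76 9
-    → 67
over  — needs 2 operands, stack has 1 → underflow

10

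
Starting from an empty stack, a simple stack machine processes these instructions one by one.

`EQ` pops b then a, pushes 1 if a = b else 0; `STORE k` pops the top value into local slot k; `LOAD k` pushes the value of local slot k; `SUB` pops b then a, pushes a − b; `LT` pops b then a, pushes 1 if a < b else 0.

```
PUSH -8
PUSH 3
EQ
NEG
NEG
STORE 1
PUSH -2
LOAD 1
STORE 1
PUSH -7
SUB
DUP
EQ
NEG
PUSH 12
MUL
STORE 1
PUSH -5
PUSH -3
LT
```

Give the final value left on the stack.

PUSH -8  [-8]
PUSH 3   [-8, 3]
EQ       [0]
NEG      [0]
NEG      [0]
STORE 1  []
PUSH -2  [-2]
LOAD 1   [-2, 0]
STORE 1  [-2]
PUSH -7  [-2, -7]
SUB      [5]
DUP      [5, 5]
EQ       [1]
NEG      [-1]
PUSH 12  [-1, 12]
MUL      [-12]
STORE 1  []
PUSH -5  [-5]
PUSH -3  [-5, -3]
LT       [1]

1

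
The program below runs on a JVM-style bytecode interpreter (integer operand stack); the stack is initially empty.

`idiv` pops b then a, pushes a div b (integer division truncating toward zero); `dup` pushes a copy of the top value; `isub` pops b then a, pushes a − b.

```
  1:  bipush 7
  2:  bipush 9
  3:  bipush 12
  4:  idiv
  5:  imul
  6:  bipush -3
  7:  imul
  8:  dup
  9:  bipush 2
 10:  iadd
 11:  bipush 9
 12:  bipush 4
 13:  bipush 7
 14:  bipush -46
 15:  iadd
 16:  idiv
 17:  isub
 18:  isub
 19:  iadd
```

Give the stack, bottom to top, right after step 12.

[0, 2, 9, 4]

bipush 7  : [7]
bipush 9  : [7, 9]
bipush 12 : [7, 9, 12]
idiv      : [7, 0]
imul      : [0]
bipush -3 : [0, -3]
imul      : [0]
dup       : [0, 0]
bipush 2  : [0, 0, 2]
iadd      : [0, 2]
bipush 9  : [0, 2, 9]
bipush 4  : [0, 2, 9, 4]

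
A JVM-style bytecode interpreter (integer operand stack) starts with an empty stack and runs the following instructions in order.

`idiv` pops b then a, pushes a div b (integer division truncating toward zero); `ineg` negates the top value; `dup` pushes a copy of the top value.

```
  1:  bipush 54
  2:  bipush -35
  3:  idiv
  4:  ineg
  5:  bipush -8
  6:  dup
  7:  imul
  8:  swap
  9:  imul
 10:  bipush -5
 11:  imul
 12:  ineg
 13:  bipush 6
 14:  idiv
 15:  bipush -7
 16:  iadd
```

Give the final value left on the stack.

46

bipush 54  : [54]
bipush -35 : [54, -35]
idiv       : [-1]
ineg       : [1]
bipush -8  : [1, -8]
dup        : [1, -8, -8]
imul       : [1, 64]
swap       : [64, 1]
imul       : [64]
bipush -5  : [64, -5]
imul       : [-320]
ineg       : [320]
bipush 6   : [320, 6]
idiv       : [53]
bipush -7  : [53, -7]
iadd       : [46]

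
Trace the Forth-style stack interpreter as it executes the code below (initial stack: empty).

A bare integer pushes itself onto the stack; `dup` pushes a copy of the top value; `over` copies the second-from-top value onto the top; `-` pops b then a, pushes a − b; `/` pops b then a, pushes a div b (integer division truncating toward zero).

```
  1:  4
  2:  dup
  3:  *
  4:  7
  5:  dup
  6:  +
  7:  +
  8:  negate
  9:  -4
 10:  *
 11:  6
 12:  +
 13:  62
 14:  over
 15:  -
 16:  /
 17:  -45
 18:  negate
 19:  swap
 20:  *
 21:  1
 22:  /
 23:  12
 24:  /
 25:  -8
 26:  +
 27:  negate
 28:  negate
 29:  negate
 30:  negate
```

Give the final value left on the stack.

-11

4      → [4]
dup    → [4, 4]
*      → [16]
7      → [16, 7]
dup    → [16, 7, 7]
+      → [16, 14]
+      → [30]
negate → [-30]
-4     → [-30, -4]
*      → [120]
6      → [120, 6]
+      → [126]
62     → [126, 62]
over   → [126, 62, 126]
-      → [126, -64]
/      → [-1]
-45    → [-1, -45]
negate → [-1, 45]
swap   → [45, -1]
*      → [-45]
1      → [-45, 1]
/      → [-45]
12     → [-45, 12]
/      → [-3]
-8     → [-3, -8]
+      → [-11]
negate → [11]
negate → [-11]
negate → [11]
negate → [-11]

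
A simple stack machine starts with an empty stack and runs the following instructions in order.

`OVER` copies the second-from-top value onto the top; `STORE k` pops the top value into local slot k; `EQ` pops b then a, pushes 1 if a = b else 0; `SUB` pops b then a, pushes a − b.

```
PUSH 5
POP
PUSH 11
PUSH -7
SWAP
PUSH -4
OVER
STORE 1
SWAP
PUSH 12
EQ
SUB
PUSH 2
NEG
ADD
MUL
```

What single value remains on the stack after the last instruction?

42

PUSH 5  -> [5]
POP     -> []
PUSH 11 -> [11]
PUSH -7 -> [11, -7]
SWAP    -> [-7, 11]
PUSH -4 -> [-7, 11, -4]
OVER    -> [-7, 11, -4, 11]
STORE 1 -> [-7, 11, -4]
SWAP    -> [-7, -4, 11]
PUSH 12 -> [-7, -4, 11, 12]
EQ      -> [-7, -4, 0]
SUB     -> [-7, -4]
PUSH 2  -> [-7, -4, 2]
NEG     -> [-7, -4, -2]
ADD     -> [-7, -6]
MUL     -> [42]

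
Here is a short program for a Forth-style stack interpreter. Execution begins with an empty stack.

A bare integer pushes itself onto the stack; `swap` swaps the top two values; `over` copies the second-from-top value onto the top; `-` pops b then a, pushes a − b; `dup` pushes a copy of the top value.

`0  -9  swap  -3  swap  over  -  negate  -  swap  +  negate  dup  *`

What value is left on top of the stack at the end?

0      -> 0
-9     -> 0 -9
swap   -> -9 0
-3     -> -9 0 -3
swap   -> -9 -3 0
over   -> -9 -3 0 -3
-      -> -9 -3 3
negate -> -9 -3 -3
-      -> -9 0
swap   -> 0 -9
+      -> -9
negate -> 9
dup    -> 9 9
*      -> 81

81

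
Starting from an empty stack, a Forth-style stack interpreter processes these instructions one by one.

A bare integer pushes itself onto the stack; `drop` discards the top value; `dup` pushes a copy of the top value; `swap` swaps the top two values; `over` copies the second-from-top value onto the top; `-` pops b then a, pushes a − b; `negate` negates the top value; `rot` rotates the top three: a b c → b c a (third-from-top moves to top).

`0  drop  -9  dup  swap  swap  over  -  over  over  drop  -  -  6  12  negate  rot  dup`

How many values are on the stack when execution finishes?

4

0      -> [0]
drop   -> []
-9     -> [-9]
dup    -> [-9, -9]
swap   -> [-9, -9]
swap   -> [-9, -9]
over   -> [-9, -9, -9]
-      -> [-9, 0]
over   -> [-9, 0, -9]
over   -> [-9, 0, -9, 0]
drop   -> [-9, 0, -9]
-      -> [-9, 9]
-      -> [-18]
6      -> [-18, 6]
12     -> [-18, 6, 12]
negate -> [-18, 6, -12]
rot    -> [6, -12, -18]
dup    -> [6, -12, -18, -18]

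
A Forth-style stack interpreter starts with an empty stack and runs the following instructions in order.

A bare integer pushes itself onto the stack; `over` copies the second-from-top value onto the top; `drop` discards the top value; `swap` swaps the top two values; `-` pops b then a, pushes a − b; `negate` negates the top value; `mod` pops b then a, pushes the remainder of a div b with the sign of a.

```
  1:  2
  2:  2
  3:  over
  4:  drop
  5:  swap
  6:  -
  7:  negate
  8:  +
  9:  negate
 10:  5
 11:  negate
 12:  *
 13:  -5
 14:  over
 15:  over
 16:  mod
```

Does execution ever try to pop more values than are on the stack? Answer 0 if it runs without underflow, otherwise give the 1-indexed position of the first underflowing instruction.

8

2       2
2       2 2
over    2 2 2
drop    2 2
swap    2 2
-       0
negate  0
+  — needs 2 operands, stack has 1 → underflow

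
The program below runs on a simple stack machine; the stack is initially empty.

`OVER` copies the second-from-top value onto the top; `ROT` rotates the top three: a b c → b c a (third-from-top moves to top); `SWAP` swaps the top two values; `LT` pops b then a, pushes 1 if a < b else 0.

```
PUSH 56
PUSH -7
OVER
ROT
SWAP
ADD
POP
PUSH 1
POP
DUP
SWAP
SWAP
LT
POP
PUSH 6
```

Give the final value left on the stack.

PUSH 56 → 56
PUSH -7 → 56 -7
OVER    → 56 -7 56
ROT     → -7 56 56
SWAP    → -7 56 56
ADD     → -7 112
POP     → -7
PUSH 1  → -7 1
POP     → -7
DUP     → -7 -7
SWAP    → -7 -7
SWAP    → -7 -7
LT      → 0
POP     → (empty)
PUSH 6  → 6

6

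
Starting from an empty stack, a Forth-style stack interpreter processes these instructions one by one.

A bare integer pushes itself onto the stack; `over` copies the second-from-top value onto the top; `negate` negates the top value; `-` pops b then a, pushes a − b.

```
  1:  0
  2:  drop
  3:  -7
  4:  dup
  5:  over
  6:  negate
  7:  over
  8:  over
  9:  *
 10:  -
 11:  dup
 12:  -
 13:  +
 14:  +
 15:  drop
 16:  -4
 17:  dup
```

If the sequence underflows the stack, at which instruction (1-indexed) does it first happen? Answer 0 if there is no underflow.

0

0       [0]
drop    []
-7      [-7]
dup     [-7, -7]
over    [-7, -7, -7]
negate  [-7, -7, 7]
over    [-7, -7, 7, -7]
over    [-7, -7, 7, -7, 7]
*       [-7, -7, 7, -49]
-       [-7, -7, 56]
dup     [-7, -7, 56, 56]
-       [-7, -7, 0]
+       [-7, -7]
+       [-14]
drop    []
-4      [-4]
dup     [-4, -4]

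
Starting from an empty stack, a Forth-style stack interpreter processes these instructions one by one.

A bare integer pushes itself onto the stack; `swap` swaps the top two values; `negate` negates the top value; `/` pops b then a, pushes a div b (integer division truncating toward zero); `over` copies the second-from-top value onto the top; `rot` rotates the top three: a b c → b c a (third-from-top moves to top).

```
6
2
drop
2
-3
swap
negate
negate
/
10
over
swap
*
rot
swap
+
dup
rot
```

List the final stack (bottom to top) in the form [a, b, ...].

6      -> [6]
2      -> [6, 2]
drop   -> [6]
2      -> [6, 2]
-3     -> [6, 2, -3]
swap   -> [6, -3, 2]
negate -> [6, -3, -2]
negate -> [6, -3, 2]
/      -> [6, -1]
10     -> [6, -1, 10]
over   -> [6, -1, 10, -1]
swap   -> [6, -1, -1, 10]
*      -> [6, -1, -10]
rot    -> [-1, -10, 6]
swap   -> [-1, 6, -10]
+      -> [-1, -4]
dup    -> [-1, -4, -4]
rot    -> [-4, -4, -1]

[-4, -4, -1]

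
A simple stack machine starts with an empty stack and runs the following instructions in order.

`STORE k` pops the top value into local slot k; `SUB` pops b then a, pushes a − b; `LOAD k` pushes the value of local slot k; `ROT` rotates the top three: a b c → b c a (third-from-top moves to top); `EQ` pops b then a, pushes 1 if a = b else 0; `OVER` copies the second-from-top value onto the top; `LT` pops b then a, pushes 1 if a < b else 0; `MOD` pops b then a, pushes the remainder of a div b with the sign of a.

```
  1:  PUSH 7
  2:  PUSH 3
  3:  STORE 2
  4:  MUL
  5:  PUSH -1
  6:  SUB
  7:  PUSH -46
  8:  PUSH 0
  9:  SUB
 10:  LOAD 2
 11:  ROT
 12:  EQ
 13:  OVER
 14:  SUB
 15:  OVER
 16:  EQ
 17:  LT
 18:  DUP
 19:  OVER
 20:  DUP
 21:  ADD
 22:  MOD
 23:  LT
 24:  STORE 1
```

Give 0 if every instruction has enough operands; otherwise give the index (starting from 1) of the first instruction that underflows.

PUSH 7  -> 7
PUSH 3  -> 7 3
STORE 2 -> 7
MUL  — needs 2 operands, stack has 1 → underflow

4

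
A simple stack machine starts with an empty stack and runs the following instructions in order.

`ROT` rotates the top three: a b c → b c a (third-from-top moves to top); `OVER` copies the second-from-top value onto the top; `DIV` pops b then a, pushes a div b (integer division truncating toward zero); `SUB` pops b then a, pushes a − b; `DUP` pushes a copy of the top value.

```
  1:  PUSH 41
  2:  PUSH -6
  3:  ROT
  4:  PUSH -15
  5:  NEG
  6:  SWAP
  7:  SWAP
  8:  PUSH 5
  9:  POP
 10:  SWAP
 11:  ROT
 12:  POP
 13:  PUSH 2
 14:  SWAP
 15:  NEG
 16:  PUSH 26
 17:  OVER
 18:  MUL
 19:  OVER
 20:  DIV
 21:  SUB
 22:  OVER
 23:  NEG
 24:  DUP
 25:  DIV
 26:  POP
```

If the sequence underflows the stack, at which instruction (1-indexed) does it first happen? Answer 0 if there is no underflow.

PUSH 41 : [41]
PUSH -6 : [41, -6]
ROT  — needs 3 operands, stack has 2 → underflow

3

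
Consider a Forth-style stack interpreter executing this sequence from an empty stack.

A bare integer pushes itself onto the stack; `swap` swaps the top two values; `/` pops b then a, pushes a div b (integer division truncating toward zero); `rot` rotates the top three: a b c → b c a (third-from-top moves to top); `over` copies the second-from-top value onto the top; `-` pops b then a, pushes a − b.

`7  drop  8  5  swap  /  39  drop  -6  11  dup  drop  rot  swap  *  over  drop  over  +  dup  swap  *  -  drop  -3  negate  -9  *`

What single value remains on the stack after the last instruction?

7      : [7]
drop   : []
8      : [8]
5      : [8, 5]
swap   : [5, 8]
/      : [0]
39     : [0, 39]
drop   : [0]
-6     : [0, -6]
11     : [0, -6, 11]
dup    : [0, -6, 11, 11]
drop   : [0, -6, 11]
rot    : [-6, 11, 0]
swap   : [-6, 0, 11]
*      : [-6, 0]
over   : [-6, 0, -6]
drop   : [-6, 0]
over   : [-6, 0, -6]
+      : [-6, -6]
dup    : [-6, -6, -6]
swap   : [-6, -6, -6]
*      : [-6, 36]
-      : [-42]
drop   : []
-3     : [-3]
negate : [3]
-9     : [3, -9]
*      : [-27]

-27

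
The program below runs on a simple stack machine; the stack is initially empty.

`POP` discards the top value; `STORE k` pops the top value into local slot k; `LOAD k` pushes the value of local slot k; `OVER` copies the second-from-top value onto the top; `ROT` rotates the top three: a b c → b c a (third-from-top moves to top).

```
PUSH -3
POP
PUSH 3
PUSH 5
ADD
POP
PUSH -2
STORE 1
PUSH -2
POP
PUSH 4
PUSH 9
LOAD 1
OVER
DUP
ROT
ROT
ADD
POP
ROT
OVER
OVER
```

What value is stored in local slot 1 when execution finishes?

-2

PUSH -3 -> -3
POP     -> (empty)
PUSH 3  -> 3
PUSH 5  -> 3 5
ADD     -> 8
POP     -> (empty)
PUSH -2 -> -2
STORE 1 -> (empty)
PUSH -2 -> -2
POP     -> (empty)
PUSH 4  -> 4
PUSH 9  -> 4 9
LOAD 1  -> 4 9 -2
OVER    -> 4 9 -2 9
DUP     -> 4 9 -2 9 9
ROT     -> 4 9 9 9 -2
ROT     -> 4 9 9 -2 9
ADD     -> 4 9 9 7
POP     -> 4 9 9
ROT     -> 9 9 4
OVER    -> 9 9 4 9
OVER    -> 9 9 4 9 4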